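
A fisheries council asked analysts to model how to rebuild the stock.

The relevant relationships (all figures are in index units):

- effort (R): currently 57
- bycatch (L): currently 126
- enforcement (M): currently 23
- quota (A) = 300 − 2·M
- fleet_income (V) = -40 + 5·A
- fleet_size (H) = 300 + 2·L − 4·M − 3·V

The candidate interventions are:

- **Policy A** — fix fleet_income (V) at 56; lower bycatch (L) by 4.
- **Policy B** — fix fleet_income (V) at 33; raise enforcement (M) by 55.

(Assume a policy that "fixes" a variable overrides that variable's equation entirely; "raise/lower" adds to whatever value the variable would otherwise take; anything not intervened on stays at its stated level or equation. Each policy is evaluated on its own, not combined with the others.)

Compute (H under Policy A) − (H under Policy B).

143

Policy A (V := 56, L − 4):
  L = 126 − 4 = 122
  M = 23
  A = 300 − 2·23 = 254
  V = 56
  H = 300 + 2·122 − 4·23 − 3·56 = 284
Policy B (V := 33, M + 55):
  L = 126
  M = 23 + 55 = 78
  A = 300 − 2·78 = 144
  V = 33
  H = 300 + 2·126 − 4·78 − 3·33 = 141
H: 284 − 141 = 143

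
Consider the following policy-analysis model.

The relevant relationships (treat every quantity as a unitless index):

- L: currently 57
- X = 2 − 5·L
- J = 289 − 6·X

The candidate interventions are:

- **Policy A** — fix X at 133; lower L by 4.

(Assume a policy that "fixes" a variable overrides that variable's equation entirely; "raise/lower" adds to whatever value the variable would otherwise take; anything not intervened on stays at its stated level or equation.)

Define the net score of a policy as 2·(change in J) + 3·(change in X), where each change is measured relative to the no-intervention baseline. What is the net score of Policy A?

-3744

Baseline:
  L = 57
  X = 2 − 5·57 = -283
  J = 289 − 6·(-283) = 1987
Policy A (X := 133, L − 4):
  L = 57 − 4 = 53
  X = 133
  J = 289 − 6·133 = -509
ΔJ = -509 − 1987 = -2496; ΔX = 133 − (-283) = 416
Score = 2·(-2496) + 3·416 = -3744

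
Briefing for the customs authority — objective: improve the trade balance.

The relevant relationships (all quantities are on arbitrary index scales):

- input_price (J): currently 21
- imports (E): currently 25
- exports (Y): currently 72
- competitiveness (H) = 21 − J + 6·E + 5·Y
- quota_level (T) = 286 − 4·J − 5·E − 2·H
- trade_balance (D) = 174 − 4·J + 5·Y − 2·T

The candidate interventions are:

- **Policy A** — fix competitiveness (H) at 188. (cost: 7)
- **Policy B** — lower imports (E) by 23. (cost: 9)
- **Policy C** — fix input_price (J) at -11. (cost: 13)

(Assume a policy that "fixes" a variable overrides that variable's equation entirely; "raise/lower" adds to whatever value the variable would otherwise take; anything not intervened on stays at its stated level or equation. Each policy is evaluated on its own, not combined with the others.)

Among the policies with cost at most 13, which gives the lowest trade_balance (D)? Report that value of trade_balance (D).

1048

Policy A (H := 188):
  J = 21
  E = 25
  Y = 72
  H = 188
  T = 286 − 4·21 − 5·25 − 2·188 = -299
  D = 174 − 4·21 + 5·72 − 2·(-299) = 1048
Policy B (E − 23):
  J = 21
  E = 25 − 23 = 2
  Y = 72
  H = 21 − 21 + 6·2 + 5·72 = 372
  T = 286 − 4·21 − 5·2 − 2·372 = -552
  D = 174 − 4·21 + 5·72 − 2·(-552) = 1554
Policy C (J := -11):
  J = -11
  E = 25
  Y = 72
  H = 21 − (-11) + 6·25 + 5·72 = 542
  T = 286 − 4·(-11) − 5·25 − 2·542 = -879
  D = 174 − 4·(-11) + 5·72 − 2·(-879) = 2336
Comparing — Policy A: D=1048, Policy B: D=1554, Policy C: D=2336. Lowest is 1048 (Policy A).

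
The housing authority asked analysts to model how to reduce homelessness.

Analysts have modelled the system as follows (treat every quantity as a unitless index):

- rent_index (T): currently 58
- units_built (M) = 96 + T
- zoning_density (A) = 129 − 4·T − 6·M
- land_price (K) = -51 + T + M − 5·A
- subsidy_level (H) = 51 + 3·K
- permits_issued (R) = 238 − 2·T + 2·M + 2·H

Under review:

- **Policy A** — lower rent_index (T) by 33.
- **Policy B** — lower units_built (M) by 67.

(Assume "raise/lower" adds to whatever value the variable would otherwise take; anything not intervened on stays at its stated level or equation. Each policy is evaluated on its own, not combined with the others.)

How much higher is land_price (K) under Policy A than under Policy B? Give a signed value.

Policy A (T − 33):
  T = 58 − 33 = 25
  M = 96 + 25 = 121
  A = 129 − 4·25 − 6·121 = -697
  K = -51 + 25 + 121 − 5·(-697) = 3580
Policy B (M − 67):
  T = 58
  M = 96 + 58 (−67 from intervention) = 87
  A = 129 − 4·58 − 6·87 = -625
  K = -51 + 58 + 87 − 5·(-625) = 3219
K: 3580 − 3219 = 361

361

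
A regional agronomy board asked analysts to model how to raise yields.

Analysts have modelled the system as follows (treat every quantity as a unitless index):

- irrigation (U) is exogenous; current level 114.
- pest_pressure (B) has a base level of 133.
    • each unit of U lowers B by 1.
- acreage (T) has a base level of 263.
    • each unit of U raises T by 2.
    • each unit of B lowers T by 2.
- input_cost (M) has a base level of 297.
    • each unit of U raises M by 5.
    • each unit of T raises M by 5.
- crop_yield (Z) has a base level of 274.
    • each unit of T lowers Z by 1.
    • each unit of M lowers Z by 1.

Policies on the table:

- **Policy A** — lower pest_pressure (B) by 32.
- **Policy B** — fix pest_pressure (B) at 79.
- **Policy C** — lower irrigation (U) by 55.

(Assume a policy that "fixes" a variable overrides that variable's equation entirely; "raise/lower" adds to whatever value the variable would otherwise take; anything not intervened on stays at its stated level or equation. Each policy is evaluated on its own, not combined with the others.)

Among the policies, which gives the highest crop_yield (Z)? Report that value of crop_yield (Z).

Policy A (B − 32):
  U = 114
  B = 133 − 114 (−32 from intervention) = -13
  T = 263 + 2·114 − 2·(-13) = 517
  M = 297 + 5·114 + 5·517 = 3452
  Z = 274 − 517 − 3452 = -3695
Policy B (B := 79):
  U = 114
  B = 79
  T = 263 + 2·114 − 2·79 = 333
  M = 297 + 5·114 + 5·333 = 2532
  Z = 274 − 333 − 2532 = -2591
Policy C (U − 55):
  U = 114 − 55 = 59
  B = 133 − 59 = 74
  T = 263 + 2·59 − 2·74 = 233
  M = 297 + 5·59 + 5·233 = 1757
  Z = 274 − 233 − 1757 = -1716
Comparing — Policy A: Z=-3695, Policy B: Z=-2591, Policy C: Z=-1716. Highest is -1716 (Policy C).

-1716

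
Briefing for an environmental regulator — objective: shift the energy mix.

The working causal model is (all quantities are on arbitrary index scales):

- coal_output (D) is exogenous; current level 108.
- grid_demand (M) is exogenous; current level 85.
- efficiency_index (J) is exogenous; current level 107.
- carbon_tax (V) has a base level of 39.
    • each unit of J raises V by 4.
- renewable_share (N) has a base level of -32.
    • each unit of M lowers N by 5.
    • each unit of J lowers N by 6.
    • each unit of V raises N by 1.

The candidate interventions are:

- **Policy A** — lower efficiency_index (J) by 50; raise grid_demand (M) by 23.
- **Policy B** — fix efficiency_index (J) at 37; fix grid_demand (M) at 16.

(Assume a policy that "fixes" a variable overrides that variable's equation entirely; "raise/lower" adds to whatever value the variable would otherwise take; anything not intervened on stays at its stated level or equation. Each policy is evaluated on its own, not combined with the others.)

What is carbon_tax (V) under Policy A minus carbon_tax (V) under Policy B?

Policy A (J − 50, M + 23):
  J = 107 − 50 = 57
  V = 39 + 4·57 = 267
Policy B (J := 37, M := 16):
  J = 37
  V = 39 + 4·37 = 187
V: 267 − 187 = 80

80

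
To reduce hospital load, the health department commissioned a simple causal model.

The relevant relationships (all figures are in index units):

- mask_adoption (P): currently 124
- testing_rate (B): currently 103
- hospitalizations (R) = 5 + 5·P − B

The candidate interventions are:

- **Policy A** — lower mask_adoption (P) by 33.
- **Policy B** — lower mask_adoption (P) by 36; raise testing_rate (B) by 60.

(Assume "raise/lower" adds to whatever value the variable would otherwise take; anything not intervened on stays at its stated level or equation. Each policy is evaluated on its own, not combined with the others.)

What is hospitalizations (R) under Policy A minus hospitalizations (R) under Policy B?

75

Policy A (P − 33):
  P = 124 − 33 = 91
  B = 103
  R = 5 + 5·91 − 103 = 357
Policy B (P − 36, B + 60):
  P = 124 − 36 = 88
  B = 103 + 60 = 163
  R = 5 + 5·88 − 163 = 282
R: 357 − 282 = 75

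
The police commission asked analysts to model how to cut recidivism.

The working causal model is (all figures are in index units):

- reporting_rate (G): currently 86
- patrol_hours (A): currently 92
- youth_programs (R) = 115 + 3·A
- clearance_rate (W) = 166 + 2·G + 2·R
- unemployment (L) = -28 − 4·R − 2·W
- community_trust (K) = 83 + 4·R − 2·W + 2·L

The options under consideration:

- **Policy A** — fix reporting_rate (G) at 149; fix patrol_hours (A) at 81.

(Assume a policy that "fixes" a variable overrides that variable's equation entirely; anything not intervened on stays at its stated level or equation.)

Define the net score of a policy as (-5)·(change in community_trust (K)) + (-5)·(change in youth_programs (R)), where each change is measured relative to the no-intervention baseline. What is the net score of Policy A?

Baseline:
  G = 86
  A = 92
  R = 115 + 3·92 = 391
  W = 166 + 2·86 + 2·391 = 1120
  L = -28 − 4·391 − 2·1120 = -3832
  K = 83 + 4·391 − 2·1120 + 2·(-3832) = -8257
Policy A (G := 149, A := 81):
  G = 149
  A = 81
  R = 115 + 3·81 = 358
  W = 166 + 2·149 + 2·358 = 1180
  L = -28 − 4·358 − 2·1180 = -3820
  K = 83 + 4·358 − 2·1180 + 2·(-3820) = -8485
ΔK = -8485 − (-8257) = -228; ΔR = 358 − 391 = -33
Score = (-5)·(-228) + (-5)·(-33) = 1305

1305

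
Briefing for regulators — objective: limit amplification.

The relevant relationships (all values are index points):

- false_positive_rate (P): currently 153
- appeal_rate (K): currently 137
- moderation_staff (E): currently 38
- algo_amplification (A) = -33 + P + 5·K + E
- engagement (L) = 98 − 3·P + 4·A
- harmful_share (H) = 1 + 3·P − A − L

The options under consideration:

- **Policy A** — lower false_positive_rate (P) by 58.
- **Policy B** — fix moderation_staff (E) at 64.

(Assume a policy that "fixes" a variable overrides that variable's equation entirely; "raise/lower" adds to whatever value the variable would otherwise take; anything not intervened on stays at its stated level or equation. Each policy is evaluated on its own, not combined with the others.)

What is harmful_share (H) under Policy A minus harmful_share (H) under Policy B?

72

Policy A (P − 58):
  P = 153 − 58 = 95
  K = 137
  E = 38
  A = -33 + 95 + 5·137 + 38 = 785
  L = 98 − 3·95 + 4·785 = 2953
  H = 1 + 3·95 − 785 − 2953 = -3452
Policy B (E := 64):
  P = 153
  K = 137
  E = 64
  A = -33 + 153 + 5·137 + 64 = 869
  L = 98 − 3·153 + 4·869 = 3115
  H = 1 + 3·153 − 869 − 3115 = -3524
H: -3452 − (-3524) = 72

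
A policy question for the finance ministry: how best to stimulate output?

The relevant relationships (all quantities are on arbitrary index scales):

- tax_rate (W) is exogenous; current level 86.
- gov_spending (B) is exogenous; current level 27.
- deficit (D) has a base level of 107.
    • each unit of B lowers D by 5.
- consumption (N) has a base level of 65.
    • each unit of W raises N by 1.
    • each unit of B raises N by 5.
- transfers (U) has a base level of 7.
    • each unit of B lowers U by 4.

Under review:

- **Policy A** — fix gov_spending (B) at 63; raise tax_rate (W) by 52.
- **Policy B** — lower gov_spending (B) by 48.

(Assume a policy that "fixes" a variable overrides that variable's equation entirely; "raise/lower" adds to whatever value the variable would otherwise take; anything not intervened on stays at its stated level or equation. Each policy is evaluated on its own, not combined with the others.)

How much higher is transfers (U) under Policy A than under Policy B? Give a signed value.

-336

Policy A (B := 63, W + 52):
  B = 63
  U = 7 − 4·63 = -245
Policy B (B − 48):
  B = 27 − 48 = -21
  U = 7 − 4·(-21) = 91
U: -245 − 91 = -336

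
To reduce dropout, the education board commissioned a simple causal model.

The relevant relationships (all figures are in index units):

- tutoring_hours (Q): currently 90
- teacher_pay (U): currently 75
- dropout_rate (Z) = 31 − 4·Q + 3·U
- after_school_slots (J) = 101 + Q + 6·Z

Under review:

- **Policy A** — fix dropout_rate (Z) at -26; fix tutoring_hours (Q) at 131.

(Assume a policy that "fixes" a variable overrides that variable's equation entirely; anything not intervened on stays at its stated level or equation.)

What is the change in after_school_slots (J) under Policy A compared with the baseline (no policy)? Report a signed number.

509

Baseline:
  Q = 90
  U = 75
  Z = 31 − 4·90 + 3·75 = -104
  J = 101 + 90 + 6·(-104) = -433
Policy A (Z := -26, Q := 131):
  Q = 131
  U = 75
  Z = -26
  J = 101 + 131 + 6·(-26) = 76
Change in J: 76 − (-433) = 509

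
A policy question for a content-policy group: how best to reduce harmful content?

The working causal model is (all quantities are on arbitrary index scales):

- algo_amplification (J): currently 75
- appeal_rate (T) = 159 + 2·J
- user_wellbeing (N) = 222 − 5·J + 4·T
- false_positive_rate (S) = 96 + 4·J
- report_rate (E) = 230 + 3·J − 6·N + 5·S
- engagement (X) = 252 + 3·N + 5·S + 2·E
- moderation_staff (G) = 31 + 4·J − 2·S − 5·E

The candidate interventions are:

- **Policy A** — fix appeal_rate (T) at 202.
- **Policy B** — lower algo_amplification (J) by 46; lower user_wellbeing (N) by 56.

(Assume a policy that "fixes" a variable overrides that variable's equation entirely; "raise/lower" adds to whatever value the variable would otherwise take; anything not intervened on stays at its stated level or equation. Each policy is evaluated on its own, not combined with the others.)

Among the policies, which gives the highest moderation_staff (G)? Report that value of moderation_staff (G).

Policy A (T := 202):
  J = 75
  T = 202
  N = 222 − 5·75 + 4·202 = 655
  S = 96 + 4·75 = 396
  E = 230 + 3·75 − 6·655 + 5·396 = -1495
  G = 31 + 4·75 − 2·396 − 5·(-1495) = 7014
Policy B (J − 46, N − 56):
  J = 75 − 46 = 29
  T = 159 + 2·29 = 217
  N = 222 − 5·29 + 4·217 (−56 from intervention) = 889
  S = 96 + 4·29 = 212
  E = 230 + 3·29 − 6·889 + 5·212 = -3957
  G = 31 + 4·29 − 2·212 − 5·(-3957) = 19508
Comparing — Policy A: G=7014, Policy B: G=19508. Highest is 19508 (Policy B).

19508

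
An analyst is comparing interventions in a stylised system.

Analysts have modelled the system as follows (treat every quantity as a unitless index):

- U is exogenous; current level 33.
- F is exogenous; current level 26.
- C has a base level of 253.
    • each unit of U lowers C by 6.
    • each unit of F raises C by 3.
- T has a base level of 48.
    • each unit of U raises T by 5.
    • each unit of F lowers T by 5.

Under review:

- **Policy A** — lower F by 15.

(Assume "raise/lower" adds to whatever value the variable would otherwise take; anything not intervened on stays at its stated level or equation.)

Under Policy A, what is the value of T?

Policy A (F − 15):
  U = 33
  F = 26 − 15 = 11
  T = 48 + 5·33 − 5·11 = 158

158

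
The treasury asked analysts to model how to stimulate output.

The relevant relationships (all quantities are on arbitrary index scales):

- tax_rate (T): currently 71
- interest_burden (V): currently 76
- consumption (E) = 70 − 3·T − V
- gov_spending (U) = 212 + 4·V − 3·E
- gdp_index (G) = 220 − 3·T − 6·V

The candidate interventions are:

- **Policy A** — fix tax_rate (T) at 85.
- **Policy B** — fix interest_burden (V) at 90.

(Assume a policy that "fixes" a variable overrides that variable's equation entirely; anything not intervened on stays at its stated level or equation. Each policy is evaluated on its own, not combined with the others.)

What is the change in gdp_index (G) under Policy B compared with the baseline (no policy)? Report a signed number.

Baseline:
  T = 71
  V = 76
  G = 220 − 3·71 − 6·76 = -449
Policy B (V := 90):
  T = 71
  V = 90
  G = 220 − 3·71 − 6·90 = -533
Change in G: -533 − (-449) = -84

-84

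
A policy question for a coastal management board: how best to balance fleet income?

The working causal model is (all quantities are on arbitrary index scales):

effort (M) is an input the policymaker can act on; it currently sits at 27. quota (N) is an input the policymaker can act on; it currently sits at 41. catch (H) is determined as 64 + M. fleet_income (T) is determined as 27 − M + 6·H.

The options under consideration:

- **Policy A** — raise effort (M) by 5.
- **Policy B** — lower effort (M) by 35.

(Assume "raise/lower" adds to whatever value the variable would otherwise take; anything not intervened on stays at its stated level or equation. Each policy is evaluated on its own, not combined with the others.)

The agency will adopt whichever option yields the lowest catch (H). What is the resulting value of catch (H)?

Policy A (M + 5):
  M = 27 + 5 = 32
  H = 64 + 32 = 96
Policy B (M − 35):
  M = 27 − 35 = -8
  H = 64 + (-8) = 56
Comparing — Policy A: H=96, Policy B: H=56. Lowest is 56 (Policy B).

56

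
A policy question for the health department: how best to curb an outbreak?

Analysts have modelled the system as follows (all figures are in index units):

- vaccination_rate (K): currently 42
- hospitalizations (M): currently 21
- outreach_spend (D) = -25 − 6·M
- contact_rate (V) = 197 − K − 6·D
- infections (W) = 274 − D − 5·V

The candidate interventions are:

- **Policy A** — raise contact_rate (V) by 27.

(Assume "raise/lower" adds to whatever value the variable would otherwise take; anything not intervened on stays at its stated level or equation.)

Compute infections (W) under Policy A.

Policy A (V + 27):
  K = 42
  M = 21
  D = -25 − 6·21 = -151
  V = 197 − 42 − 6·(-151) (+27 from intervention) = 1088
  W = 274 − (-151) − 5·1088 = -5015

-5015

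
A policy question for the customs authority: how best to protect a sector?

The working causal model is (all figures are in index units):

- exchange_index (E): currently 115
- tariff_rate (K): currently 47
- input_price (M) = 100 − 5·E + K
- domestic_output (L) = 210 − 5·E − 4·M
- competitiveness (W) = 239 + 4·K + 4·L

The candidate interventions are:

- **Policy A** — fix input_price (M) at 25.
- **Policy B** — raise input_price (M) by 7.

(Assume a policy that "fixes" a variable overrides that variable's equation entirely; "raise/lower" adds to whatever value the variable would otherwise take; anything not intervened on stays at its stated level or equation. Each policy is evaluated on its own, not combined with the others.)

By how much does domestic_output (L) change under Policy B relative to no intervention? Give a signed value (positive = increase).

Baseline:
  E = 115
  K = 47
  M = 100 − 5·115 + 47 = -428
  L = 210 − 5·115 − 4·(-428) = 1347
Policy B (M + 7):
  E = 115
  K = 47
  M = 100 − 5·115 + 47 (+7 from intervention) = -421
  L = 210 − 5·115 − 4·(-421) = 1319
Change in L: 1319 − 1347 = -28

-28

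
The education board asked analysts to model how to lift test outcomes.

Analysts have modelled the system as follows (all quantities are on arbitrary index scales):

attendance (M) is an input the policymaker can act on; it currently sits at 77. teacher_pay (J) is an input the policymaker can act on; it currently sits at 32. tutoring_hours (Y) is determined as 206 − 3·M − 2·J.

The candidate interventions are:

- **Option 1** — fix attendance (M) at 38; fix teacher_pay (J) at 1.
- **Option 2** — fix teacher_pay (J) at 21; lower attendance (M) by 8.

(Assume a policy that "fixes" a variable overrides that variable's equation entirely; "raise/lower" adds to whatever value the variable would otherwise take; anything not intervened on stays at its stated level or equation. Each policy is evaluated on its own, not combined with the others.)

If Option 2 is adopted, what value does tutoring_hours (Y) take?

-43

Option 2 (J := 21, M − 8):
  M = 77 − 8 = 69
  J = 21
  Y = 206 − 3·69 − 2·21 = -43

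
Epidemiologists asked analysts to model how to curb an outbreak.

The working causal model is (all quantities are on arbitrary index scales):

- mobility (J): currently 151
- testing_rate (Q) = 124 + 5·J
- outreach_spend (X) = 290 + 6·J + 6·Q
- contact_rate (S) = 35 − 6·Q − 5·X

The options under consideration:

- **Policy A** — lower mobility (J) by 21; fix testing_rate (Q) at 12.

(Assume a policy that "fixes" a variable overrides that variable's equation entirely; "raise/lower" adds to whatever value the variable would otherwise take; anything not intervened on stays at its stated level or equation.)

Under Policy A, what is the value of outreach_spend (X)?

Policy A (J − 21, Q := 12):
  J = 151 − 21 = 130
  Q = 12
  X = 290 + 6·130 + 6·12 = 1142

1142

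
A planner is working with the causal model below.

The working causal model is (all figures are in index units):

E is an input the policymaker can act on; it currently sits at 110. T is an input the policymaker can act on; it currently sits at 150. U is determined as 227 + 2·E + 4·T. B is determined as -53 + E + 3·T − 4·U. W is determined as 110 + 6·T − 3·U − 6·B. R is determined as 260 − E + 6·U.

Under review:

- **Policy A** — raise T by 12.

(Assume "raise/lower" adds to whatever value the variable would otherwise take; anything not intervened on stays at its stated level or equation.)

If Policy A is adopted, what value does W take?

Policy A (T + 12):
  E = 110
  T = 150 + 12 = 162
  U = 227 + 2·110 + 4·162 = 1095
  B = -53 + 110 + 3·162 − 4·1095 = -3837
  W = 110 + 6·162 − 3·1095 − 6·(-3837) = 20819

20819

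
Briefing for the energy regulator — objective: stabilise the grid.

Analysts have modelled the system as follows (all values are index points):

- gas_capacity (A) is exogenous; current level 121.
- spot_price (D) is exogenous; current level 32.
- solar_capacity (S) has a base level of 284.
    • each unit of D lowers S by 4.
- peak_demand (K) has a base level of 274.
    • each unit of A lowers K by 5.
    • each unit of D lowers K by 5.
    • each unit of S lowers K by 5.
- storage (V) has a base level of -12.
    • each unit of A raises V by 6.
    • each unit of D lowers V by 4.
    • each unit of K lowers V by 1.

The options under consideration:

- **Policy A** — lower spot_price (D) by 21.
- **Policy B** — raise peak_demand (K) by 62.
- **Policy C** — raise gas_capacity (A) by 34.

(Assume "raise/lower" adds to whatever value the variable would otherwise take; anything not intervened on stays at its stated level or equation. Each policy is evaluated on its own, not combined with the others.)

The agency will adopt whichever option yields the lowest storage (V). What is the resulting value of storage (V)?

1795

Policy A (D − 21):
  A = 121
  D = 32 − 21 = 11
  S = 284 − 4·11 = 240
  K = 274 − 5·121 − 5·11 − 5·240 = -1586
  V = -12 + 6·121 − 4·11 − (-1586) = 2256
Policy B (K + 62):
  A = 121
  D = 32
  S = 284 − 4·32 = 156
  K = 274 − 5·121 − 5·32 − 5·156 (+62 from intervention) = -1209
  V = -12 + 6·121 − 4·32 − (-1209) = 1795
Policy C (A + 34):
  A = 121 + 34 = 155
  D = 32
  S = 284 − 4·32 = 156
  K = 274 − 5·155 − 5·32 − 5·156 = -1441
  V = -12 + 6·155 − 4·32 − (-1441) = 2231
Comparing — Policy A: V=2256, Policy B: V=1795, Policy C: V=2231. Lowest is 1795 (Policy B).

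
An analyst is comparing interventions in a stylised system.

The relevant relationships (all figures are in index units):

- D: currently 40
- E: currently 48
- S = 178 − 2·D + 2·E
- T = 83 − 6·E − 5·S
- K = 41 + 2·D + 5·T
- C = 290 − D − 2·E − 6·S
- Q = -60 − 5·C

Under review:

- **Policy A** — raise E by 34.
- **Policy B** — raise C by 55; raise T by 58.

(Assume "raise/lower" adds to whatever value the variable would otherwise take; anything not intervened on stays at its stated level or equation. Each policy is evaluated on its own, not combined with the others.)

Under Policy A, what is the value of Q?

Policy A (E + 34):
  D = 40
  E = 48 + 34 = 82
  S = 178 − 2·40 + 2·82 = 262
  C = 290 − 40 − 2·82 − 6·262 = -1486
  Q = -60 − 5·(-1486) = 7370

7370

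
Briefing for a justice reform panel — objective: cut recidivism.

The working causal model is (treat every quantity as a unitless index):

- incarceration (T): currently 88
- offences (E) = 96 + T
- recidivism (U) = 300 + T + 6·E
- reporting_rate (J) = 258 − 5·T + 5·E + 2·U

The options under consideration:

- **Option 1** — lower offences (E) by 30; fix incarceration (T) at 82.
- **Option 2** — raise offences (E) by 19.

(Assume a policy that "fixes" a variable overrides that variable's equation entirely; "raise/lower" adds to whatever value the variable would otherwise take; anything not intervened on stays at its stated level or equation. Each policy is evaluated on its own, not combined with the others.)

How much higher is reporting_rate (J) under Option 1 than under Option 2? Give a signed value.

-917

Option 1 (E − 30, T := 82):
  T = 82
  E = 96 + 82 (−30 from intervention) = 148
  U = 300 + 82 + 6·148 = 1270
  J = 258 − 5·82 + 5·148 + 2·1270 = 3128
Option 2 (E + 19):
  T = 88
  E = 96 + 88 (+19 from intervention) = 203
  U = 300 + 88 + 6·203 = 1606
  J = 258 − 5·88 + 5·203 + 2·1606 = 4045
J: 3128 − 4045 = -917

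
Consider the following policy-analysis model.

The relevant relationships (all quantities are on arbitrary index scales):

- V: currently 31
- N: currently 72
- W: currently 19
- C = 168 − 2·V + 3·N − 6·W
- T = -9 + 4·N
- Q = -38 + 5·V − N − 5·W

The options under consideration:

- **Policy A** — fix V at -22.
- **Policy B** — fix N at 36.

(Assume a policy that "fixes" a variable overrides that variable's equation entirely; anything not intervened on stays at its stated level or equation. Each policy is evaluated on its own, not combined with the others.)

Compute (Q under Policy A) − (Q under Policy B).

-301

Policy A (V := -22):
  V = -22
  N = 72
  W = 19
  Q = -38 + 5·(-22) − 72 − 5·19 = -315
Policy B (N := 36):
  V = 31
  N = 36
  W = 19
  Q = -38 + 5·31 − 36 − 5·19 = -14
Q: -315 − (-14) = -301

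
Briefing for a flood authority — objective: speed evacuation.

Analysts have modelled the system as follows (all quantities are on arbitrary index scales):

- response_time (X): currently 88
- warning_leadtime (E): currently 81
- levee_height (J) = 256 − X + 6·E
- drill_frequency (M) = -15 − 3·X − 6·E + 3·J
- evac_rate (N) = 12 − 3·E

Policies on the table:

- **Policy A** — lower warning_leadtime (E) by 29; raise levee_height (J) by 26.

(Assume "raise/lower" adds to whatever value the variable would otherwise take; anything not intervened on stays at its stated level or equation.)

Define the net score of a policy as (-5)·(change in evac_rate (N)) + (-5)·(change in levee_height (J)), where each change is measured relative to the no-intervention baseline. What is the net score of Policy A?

305

Baseline:
  X = 88
  E = 81
  J = 256 − 88 + 6·81 = 654
  N = 12 − 3·81 = -231
Policy A (E − 29, J + 26):
  X = 88
  E = 81 − 29 = 52
  J = 256 − 88 + 6·52 (+26 from intervention) = 506
  N = 12 − 3·52 = -144
ΔN = -144 − (-231) = 87; ΔJ = 506 − 654 = -148
Score = (-5)·87 + (-5)·(-148) = 305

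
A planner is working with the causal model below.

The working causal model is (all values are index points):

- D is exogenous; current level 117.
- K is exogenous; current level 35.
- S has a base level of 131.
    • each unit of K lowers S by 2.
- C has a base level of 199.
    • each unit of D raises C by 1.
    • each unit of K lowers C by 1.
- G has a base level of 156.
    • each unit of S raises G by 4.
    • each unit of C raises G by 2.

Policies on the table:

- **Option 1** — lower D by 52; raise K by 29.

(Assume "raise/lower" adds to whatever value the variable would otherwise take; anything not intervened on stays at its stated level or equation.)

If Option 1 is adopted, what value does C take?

200

Option 1 (D − 52, K + 29):
  D = 117 − 52 = 65
  K = 35 + 29 = 64
  C = 199 + 65 − 64 = 200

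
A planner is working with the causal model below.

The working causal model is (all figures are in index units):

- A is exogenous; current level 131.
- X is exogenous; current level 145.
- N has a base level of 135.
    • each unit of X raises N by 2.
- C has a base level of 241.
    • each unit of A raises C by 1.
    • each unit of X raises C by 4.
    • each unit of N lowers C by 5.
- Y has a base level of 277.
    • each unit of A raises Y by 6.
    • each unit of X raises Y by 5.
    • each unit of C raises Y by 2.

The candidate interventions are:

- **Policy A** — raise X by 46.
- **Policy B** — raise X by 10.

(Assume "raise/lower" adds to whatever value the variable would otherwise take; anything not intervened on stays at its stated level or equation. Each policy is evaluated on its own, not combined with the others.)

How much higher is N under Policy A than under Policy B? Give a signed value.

72

Policy A (X + 46):
  X = 145 + 46 = 191
  N = 135 + 2·191 = 517
Policy B (X + 10):
  X = 145 + 10 = 155
  N = 135 + 2·155 = 445
N: 517 − 445 = 72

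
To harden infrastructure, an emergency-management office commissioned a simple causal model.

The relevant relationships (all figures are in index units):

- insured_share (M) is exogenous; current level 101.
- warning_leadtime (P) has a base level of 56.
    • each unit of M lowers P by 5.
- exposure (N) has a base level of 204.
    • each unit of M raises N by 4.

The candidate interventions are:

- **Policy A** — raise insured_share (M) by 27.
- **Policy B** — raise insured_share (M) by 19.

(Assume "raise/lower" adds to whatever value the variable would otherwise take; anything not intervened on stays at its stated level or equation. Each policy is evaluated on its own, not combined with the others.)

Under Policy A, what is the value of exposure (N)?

Policy A (M + 27):
  M = 101 + 27 = 128
  N = 204 + 4·128 = 716

716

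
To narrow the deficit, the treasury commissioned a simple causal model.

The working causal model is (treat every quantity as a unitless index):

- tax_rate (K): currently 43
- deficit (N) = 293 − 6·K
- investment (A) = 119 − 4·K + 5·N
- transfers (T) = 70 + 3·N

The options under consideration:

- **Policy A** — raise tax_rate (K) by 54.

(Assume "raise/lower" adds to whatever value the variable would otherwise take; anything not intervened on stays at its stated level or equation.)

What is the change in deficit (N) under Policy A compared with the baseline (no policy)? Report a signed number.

Baseline:
  K = 43
  N = 293 − 6·43 = 35
Policy A (K + 54):
  K = 43 + 54 = 97
  N = 293 − 6·97 = -289
Change in N: -289 − 35 = -324

-324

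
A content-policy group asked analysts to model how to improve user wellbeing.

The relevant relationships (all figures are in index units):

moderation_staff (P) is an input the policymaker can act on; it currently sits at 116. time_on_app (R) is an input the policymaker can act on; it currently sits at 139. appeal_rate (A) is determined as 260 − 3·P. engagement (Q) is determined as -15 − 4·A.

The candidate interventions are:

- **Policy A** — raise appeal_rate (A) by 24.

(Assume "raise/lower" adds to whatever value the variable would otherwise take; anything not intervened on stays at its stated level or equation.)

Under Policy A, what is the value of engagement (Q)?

241

Policy A (A + 24):
  P = 116
  A = 260 − 3·116 (+24 from intervention) = -64
  Q = -15 − 4·(-64) = 241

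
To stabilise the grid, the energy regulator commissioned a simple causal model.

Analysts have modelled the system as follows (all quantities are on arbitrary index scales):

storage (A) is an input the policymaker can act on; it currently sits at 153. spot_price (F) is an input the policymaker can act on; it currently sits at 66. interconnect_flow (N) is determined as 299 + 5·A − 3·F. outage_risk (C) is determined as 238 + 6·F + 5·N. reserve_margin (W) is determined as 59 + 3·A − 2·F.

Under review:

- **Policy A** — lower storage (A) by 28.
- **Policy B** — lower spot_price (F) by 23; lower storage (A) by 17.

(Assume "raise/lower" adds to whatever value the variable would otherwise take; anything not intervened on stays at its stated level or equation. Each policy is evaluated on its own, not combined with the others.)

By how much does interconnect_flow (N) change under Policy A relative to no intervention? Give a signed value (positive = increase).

-140

Baseline:
  A = 153
  F = 66
  N = 299 + 5·153 − 3·66 = 866
Policy A (A − 28):
  A = 153 − 28 = 125
  F = 66
  N = 299 + 5·125 − 3·66 = 726
Change in N: 726 − 866 = -140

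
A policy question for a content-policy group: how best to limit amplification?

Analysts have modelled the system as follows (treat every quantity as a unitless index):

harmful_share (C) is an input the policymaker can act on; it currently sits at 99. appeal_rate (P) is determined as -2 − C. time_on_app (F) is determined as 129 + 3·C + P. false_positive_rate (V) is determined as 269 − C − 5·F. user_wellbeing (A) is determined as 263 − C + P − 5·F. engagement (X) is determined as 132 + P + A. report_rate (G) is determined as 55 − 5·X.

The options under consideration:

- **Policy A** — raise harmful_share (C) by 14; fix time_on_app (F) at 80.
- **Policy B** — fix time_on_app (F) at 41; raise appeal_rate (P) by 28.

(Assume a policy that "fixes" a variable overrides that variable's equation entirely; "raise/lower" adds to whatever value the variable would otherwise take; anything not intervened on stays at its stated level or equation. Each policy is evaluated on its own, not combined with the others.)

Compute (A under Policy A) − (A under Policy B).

Policy A (C + 14, F := 80):
  C = 99 + 14 = 113
  P = -2 − 113 = -115
  F = 80
  A = 263 − 113 + (-115) − 5·80 = -365
Policy B (F := 41, P + 28):
  C = 99
  P = -2 − 99 (+28 from intervention) = -73
  F = 41
  A = 263 − 99 + (-73) − 5·41 = -114
A: -365 − (-114) = -251

-251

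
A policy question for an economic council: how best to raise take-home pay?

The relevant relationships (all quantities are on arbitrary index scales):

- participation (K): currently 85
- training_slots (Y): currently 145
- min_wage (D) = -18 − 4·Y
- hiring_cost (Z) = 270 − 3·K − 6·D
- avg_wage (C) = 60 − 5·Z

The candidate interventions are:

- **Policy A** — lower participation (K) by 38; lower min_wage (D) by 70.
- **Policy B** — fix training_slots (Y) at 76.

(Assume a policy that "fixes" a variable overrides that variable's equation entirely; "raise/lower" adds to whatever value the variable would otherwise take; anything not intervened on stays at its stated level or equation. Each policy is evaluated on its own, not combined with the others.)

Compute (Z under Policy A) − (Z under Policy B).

2190

Policy A (K − 38, D − 70):
  K = 85 − 38 = 47
  Y = 145
  D = -18 − 4·145 (−70 from intervention) = -668
  Z = 270 − 3·47 − 6·(-668) = 4137
Policy B (Y := 76):
  K = 85
  Y = 76
  D = -18 − 4·76 = -322
  Z = 270 − 3·85 − 6·(-322) = 1947
Z: 4137 − 1947 = 2190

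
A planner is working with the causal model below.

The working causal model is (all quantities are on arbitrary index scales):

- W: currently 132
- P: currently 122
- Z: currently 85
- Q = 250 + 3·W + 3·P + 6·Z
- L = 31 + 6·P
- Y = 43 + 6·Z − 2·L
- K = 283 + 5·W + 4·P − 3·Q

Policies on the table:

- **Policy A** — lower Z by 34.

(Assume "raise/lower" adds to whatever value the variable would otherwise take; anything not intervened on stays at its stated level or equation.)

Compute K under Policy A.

Policy A (Z − 34):
  W = 132
  P = 122
  Z = 85 − 34 = 51
  Q = 250 + 3·132 + 3·122 + 6·51 = 1318
  K = 283 + 5·132 + 4·122 − 3·1318 = -2523

-2523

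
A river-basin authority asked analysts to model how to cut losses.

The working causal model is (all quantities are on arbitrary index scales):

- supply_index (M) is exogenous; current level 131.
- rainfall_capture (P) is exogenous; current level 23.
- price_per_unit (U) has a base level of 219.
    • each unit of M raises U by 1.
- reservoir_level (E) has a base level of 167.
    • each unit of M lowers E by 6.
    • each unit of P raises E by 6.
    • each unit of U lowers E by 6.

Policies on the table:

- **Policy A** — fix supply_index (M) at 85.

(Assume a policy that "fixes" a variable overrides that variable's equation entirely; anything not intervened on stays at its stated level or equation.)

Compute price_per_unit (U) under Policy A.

304

Policy A (M := 85):
  M = 85
  U = 219 + 85 = 304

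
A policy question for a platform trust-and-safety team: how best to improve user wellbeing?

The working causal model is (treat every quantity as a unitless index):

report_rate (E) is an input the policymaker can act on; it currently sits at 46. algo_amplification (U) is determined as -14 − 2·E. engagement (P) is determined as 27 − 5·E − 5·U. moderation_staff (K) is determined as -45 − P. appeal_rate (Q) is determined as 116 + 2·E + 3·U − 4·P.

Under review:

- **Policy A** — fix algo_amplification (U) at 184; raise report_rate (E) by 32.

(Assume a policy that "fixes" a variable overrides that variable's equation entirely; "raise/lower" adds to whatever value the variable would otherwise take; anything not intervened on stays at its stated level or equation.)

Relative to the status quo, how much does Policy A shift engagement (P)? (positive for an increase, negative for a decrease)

Baseline:
  E = 46
  U = -14 − 2·46 = -106
  P = 27 − 5·46 − 5·(-106) = 327
Policy A (U := 184, E + 32):
  E = 46 + 32 = 78
  U = 184
  P = 27 − 5·78 − 5·184 = -1283
Change in P: -1283 − 327 = -1610

-1610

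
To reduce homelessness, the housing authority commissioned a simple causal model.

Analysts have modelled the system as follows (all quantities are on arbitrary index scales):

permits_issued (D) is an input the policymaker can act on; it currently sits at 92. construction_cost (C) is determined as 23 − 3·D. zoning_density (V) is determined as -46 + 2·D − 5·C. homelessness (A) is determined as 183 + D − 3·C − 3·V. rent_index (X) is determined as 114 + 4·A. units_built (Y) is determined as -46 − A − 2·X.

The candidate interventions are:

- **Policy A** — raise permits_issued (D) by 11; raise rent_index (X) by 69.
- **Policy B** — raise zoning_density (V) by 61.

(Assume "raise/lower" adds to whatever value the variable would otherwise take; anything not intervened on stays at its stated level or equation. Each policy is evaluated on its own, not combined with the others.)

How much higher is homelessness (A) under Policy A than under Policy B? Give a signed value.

-268

Policy A (D + 11, X + 69):
  D = 92 + 11 = 103
  C = 23 − 3·103 = -286
  V = -46 + 2·103 − 5·(-286) = 1590
  A = 183 + 103 − 3·(-286) − 3·1590 = -3626
Policy B (V + 61):
  D = 92
  C = 23 − 3·92 = -253
  V = -46 + 2·92 − 5·(-253) (+61 from intervention) = 1464
  A = 183 + 92 − 3·(-253) − 3·1464 = -3358
A: -3626 − (-3358) = -268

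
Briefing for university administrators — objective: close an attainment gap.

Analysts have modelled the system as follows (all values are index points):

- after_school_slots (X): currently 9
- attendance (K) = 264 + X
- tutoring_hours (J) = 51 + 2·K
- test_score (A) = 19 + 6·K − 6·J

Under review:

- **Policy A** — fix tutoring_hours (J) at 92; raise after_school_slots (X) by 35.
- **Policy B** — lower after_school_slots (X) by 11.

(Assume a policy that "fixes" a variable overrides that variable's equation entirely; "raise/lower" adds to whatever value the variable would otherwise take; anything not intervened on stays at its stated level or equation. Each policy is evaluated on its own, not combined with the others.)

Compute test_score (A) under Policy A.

1315

Policy A (J := 92, X + 35):
  X = 9 + 35 = 44
  K = 264 + 44 = 308
  J = 92
  A = 19 + 6·308 − 6·92 = 1315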